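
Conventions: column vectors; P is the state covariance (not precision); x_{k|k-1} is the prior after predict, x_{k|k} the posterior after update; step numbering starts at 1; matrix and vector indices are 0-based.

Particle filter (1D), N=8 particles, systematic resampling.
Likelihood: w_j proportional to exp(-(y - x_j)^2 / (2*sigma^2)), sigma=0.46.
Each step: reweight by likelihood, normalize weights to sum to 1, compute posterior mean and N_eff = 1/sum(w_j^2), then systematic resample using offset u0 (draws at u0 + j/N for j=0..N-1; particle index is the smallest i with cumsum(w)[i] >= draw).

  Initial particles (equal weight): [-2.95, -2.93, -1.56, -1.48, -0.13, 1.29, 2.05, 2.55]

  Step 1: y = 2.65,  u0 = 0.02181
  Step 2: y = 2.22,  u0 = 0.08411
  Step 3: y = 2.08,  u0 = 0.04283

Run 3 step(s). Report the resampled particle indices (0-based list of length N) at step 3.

resampled_idx = [0, 1, 1, 2, 3, 4, 5, 7]

step 1: w=[0.0000, 0.0000, 0.0000, 0.0000, 0.0000, 0.0089, 0.3016, 0.6895]  mean=2.3880  Neff=1.7654  idx=[6, 6, 6, 7, 7, 7, 7, 7]
step 2: w=[0.1401, 0.1401, 0.1401, 0.1160, 0.1160, 0.1160, 0.1160, 0.1160]  mean=2.3399  Neff=7.9307  idx=[0, 1, 2, 3, 4, 5, 6, 7]
step 3: w=[0.1674, 0.1674, 0.1674, 0.0995, 0.0995, 0.0995, 0.0995, 0.0995]  mean=2.2989  Neff=7.4830  idx=[0, 1, 1, 2, 3, 4, 5, 7]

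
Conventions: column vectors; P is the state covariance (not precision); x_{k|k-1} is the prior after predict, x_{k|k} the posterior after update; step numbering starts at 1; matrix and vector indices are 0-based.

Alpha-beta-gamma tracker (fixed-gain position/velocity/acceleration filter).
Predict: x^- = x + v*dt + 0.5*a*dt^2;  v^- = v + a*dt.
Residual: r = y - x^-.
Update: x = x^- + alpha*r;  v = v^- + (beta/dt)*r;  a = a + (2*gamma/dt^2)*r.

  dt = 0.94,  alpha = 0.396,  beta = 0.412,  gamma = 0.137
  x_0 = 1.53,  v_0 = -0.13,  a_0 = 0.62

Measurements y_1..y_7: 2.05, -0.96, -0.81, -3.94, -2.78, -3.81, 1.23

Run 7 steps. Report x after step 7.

step 1: x_pred=1.6817  r=0.3683  x^+=1.8276  v^+=0.6142  a^+=0.7342
step 2: x_pred=2.7293  r=-3.6893  x^+=1.2683  v^+=-0.3126  a^+=-0.4098
step 3: x_pred=0.7934  r=-1.6034  x^+=0.1584  v^+=-1.4006  a^+=-0.9070
step 4: x_pred=-1.5589  r=-2.3811  x^+=-2.5018  v^+=-3.2969  a^+=-1.6454
step 5: x_pred=-6.3278  r=3.5478  x^+=-4.9229  v^+=-3.2886  a^+=-0.5452
step 6: x_pred=-8.2550  r=4.4450  x^+=-6.4948  v^+=-1.8529  a^+=0.8331
step 7: x_pred=-7.8684  r=9.0984  x^+=-4.2654  v^+=2.9181  a^+=3.6545

x_post = -4.2654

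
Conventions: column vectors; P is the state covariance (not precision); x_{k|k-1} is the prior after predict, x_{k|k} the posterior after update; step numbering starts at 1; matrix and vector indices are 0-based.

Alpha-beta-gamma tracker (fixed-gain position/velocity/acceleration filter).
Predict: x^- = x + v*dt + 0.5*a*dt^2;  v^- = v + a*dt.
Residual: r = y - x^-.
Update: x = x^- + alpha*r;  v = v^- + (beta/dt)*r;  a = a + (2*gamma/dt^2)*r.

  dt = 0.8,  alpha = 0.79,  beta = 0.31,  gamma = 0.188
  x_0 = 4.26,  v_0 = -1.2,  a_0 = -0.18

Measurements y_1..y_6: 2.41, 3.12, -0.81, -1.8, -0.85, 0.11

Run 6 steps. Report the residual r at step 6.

resid = 2.7839

step 1: x_pred=3.2424  r=-0.8324  x^+=2.5848  v^+=-1.6666  a^+=-0.6690
step 2: x_pred=1.0375  r=2.0825  x^+=2.6827  v^+=-1.3948  a^+=0.5545
step 3: x_pred=1.7443  r=-2.5543  x^+=-0.2736  v^+=-1.9410  a^+=-0.9462
step 4: x_pred=-2.1292  r=0.3292  x^+=-1.8691  v^+=-2.5704  a^+=-0.7528
step 5: x_pred=-4.1663  r=3.3163  x^+=-1.5464  v^+=-1.8875  a^+=1.1956
step 6: x_pred=-2.6739  r=2.7839  x^+=-0.4746  v^+=0.1477  a^+=2.8311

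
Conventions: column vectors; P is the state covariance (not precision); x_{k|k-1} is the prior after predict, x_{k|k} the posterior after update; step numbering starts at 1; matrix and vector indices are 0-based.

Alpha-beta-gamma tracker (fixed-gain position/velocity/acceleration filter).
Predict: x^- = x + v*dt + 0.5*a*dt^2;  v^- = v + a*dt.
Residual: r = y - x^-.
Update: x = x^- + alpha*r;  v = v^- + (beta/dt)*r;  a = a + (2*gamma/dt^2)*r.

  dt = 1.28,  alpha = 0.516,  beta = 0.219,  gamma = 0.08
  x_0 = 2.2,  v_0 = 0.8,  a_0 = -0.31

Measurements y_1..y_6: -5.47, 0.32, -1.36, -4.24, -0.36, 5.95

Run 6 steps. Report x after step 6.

step 1: x_pred=2.9700  r=-8.4400  x^+=-1.3850  v^+=-1.0408  a^+=-1.1342
step 2: x_pred=-3.6464  r=3.9664  x^+=-1.5998  v^+=-1.8140  a^+=-0.7469
step 3: x_pred=-4.5335  r=3.1735  x^+=-2.8960  v^+=-2.2270  a^+=-0.4370
step 4: x_pred=-6.1046  r=1.8646  x^+=-5.1424  v^+=-2.4673  a^+=-0.2549
step 5: x_pred=-8.5094  r=8.1494  x^+=-4.3043  v^+=-1.3993  a^+=0.5410
step 6: x_pred=-5.6522  r=11.6022  x^+=0.3345  v^+=1.2782  a^+=1.6740

x_post = 0.3345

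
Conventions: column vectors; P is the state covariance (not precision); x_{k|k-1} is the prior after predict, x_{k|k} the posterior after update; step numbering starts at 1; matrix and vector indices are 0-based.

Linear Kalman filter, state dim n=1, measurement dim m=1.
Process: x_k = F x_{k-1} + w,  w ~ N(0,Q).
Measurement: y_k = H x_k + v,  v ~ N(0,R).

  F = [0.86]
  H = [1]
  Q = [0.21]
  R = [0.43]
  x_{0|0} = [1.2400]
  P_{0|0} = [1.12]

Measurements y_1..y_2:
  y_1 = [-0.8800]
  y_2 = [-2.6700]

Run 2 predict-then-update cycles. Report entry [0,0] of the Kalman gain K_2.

step 1: x^-=[1.0664]  P^-=[1.0384]  S=[1.4684]  K=[0.7072]  nu=[-1.9464]  x^+=[-0.3100]  P^+=[0.3041]
step 2: x^-=[-0.2666]  P^-=[0.4349]  S=[0.8649]  K=[0.5028]  nu=[-2.4034]  x^+=[-1.4751]  P^+=[0.2162]

K[0,0] = 0.5028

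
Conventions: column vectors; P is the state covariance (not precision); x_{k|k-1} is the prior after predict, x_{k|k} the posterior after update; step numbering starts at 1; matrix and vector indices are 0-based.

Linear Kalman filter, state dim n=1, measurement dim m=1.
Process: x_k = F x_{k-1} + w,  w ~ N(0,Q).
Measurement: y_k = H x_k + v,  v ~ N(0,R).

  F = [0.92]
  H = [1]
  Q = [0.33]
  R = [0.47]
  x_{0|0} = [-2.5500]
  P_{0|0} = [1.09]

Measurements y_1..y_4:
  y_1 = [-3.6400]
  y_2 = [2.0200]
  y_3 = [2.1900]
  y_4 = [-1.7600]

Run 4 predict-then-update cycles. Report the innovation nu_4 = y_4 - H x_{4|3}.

innov = [-2.7914]

step 1: x^-=[-2.3460]  P^-=[1.2526]  S=[1.7226]  K=[0.7272]  nu=[-1.2940]  x^+=[-3.2869]  P^+=[0.3418]
step 2: x^-=[-3.0240]  P^-=[0.6193]  S=[1.0893]  K=[0.5685]  nu=[5.0440]  x^+=[-0.1564]  P^+=[0.2672]
step 3: x^-=[-0.1439]  P^-=[0.5562]  S=[1.0262]  K=[0.5420]  nu=[2.3339]  x^+=[1.1210]  P^+=[0.2547]
step 4: x^-=[1.0314]  P^-=[0.5456]  S=[1.0156]  K=[0.5372]  nu=[-2.7914]  x^+=[-0.4682]  P^+=[0.2525]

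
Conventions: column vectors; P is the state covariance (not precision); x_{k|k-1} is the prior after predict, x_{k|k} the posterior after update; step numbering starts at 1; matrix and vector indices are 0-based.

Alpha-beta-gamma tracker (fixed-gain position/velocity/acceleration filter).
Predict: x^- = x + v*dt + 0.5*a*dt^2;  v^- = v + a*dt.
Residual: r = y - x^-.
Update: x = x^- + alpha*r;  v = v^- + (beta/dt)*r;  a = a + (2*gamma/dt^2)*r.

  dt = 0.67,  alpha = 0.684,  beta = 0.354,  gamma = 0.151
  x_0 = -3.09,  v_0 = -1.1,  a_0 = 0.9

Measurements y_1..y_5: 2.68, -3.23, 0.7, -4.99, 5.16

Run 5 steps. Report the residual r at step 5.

step 1: x_pred=-3.6250  r=6.3050  x^+=0.6876  v^+=2.8343  a^+=5.1417
step 2: x_pred=3.7407  r=-6.9707  x^+=-1.0273  v^+=2.5962  a^+=0.4522
step 3: x_pred=0.8137  r=-0.1137  x^+=0.7359  v^+=2.8391  a^+=0.3757
step 4: x_pred=2.7225  r=-7.7125  x^+=-2.5529  v^+=-0.9841  a^+=-4.8129
step 5: x_pred=-4.2925  r=9.4525  x^+=2.1730  v^+=0.7855  a^+=1.5463

resid = 9.4525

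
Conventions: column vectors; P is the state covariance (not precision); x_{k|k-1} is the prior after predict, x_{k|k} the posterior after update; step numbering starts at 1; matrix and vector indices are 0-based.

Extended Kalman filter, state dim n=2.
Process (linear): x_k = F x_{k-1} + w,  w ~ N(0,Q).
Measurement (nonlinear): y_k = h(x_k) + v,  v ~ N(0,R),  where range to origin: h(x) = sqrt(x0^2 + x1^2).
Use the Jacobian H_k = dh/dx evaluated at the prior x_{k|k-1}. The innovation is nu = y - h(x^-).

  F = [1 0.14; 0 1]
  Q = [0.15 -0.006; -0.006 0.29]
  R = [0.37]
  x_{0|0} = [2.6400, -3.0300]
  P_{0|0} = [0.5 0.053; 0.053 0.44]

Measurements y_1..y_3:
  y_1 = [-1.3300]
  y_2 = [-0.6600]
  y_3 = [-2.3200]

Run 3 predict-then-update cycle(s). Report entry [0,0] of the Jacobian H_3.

H_jac[0,0] = -0.7904

step 1: x^-=[2.2158, -3.0300]  P^-=[0.6735 0.1086; 0.1086 0.7300]  H_jac=[0.5903 -0.8072]  S=[0.9768]  K=[0.3172; -0.5376]  nu=[-5.0838]  x^+=[0.6031, -0.2969]  P^+=[0.5752 0.2752; 0.2752 0.4477]
step 2: x^-=[0.5615, -0.2969]  P^-=[0.8110 0.3319; 0.3319 0.7377]  H_jac=[0.8840 -0.4675]  S=[0.8907]  K=[0.6307; -0.0578]  nu=[-1.2952]  x^+=[-0.2554, -0.2221]  P^+=[0.4566 0.3643; 0.3643 0.7347]
step 3: x^-=[-0.2865, -0.2221]  P^-=[0.7231 0.4612; 0.4612 1.0247]  H_jac=[-0.7904 -0.6126]  S=[1.6529]  K=[-0.5167; -0.6003]  nu=[-2.6825]  x^+=[1.0995, 1.3883]  P^+=[0.2818 -0.0515; -0.0515 0.4290]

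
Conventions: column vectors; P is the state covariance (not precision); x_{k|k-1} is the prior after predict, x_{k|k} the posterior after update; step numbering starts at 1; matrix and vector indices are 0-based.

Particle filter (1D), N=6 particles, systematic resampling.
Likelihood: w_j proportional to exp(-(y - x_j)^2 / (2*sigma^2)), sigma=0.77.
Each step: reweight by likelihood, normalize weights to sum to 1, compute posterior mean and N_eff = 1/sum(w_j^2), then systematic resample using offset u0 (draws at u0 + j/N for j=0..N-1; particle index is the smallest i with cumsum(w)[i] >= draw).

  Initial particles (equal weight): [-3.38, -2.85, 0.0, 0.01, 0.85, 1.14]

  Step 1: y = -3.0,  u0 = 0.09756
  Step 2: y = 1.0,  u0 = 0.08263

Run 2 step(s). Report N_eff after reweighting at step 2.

N_eff = 3.1515

step 1: w=[0.4741, 0.5254, 0.0003, 0.0003, 0.0000, 0.0000]  mean=-3.0997  Neff=1.9969  idx=[0, 0, 0, 1, 1, 1]
step 2: w=[0.0082, 0.0082, 0.0082, 0.3251, 0.3251, 0.3251]  mean=-2.8631  Neff=3.1515  idx=[3, 3, 4, 4, 5, 5]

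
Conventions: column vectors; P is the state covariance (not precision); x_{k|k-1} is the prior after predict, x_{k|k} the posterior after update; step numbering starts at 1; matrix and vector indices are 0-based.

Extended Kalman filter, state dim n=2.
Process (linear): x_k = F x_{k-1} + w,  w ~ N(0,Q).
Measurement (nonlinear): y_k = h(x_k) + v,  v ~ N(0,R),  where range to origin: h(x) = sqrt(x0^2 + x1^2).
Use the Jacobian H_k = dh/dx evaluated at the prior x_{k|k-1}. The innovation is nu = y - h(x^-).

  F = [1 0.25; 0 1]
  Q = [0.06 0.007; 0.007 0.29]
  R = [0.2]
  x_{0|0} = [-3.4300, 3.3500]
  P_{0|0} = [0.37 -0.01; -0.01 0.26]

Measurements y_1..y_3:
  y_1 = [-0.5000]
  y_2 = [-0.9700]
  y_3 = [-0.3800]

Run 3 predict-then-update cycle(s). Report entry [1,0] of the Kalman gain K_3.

K[1,0] = 0.6812

step 1: x^-=[-2.5925, 3.3500]  P^-=[0.4412 0.0620; 0.0620 0.5500]  H_jac=[-0.6120 0.7908]  S=[0.6492]  K=[-0.3404; 0.6115]  nu=[-4.7360]  x^+=[-0.9802, 0.4539]  P^+=[0.3660 0.1972; 0.1972 0.3072]
step 2: x^-=[-0.8668, 0.4539]  P^-=[0.5438 0.2810; 0.2810 0.5972]  H_jac=[-0.8859 0.4639]  S=[0.5243]  K=[-0.6701; 0.0537]  nu=[-1.9484]  x^+=[0.4389, 0.3492]  P^+=[0.3083 0.2998; 0.2998 0.5957]
step 3: x^-=[0.5262, 0.3492]  P^-=[0.5555 0.4558; 0.4558 0.8857]  H_jac=[0.8332 0.5530]  S=[1.2764]  K=[0.5600; 0.6812]  nu=[-1.0116]  x^+=[-0.0403, -0.3399]  P^+=[0.1551 -0.0312; -0.0312 0.2934]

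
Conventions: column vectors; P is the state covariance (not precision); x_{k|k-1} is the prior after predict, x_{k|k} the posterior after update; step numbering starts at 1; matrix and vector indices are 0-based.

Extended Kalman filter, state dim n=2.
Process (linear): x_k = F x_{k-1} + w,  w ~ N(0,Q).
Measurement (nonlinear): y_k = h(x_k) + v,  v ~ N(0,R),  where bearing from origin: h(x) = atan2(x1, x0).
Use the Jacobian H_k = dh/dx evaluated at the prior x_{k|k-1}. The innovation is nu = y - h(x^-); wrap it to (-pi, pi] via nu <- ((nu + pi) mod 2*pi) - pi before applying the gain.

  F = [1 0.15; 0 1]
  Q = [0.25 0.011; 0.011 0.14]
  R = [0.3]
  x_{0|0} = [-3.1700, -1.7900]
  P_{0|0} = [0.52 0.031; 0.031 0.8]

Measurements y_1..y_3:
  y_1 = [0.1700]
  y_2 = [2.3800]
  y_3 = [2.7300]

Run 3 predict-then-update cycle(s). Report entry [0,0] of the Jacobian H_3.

step 1: x^-=[-3.4385, -1.7900]  P^-=[0.7973 0.1620; 0.1620 0.9400]  H_jac=[0.1191 -0.2288]  S=[0.3517]  K=[0.1646; -0.5567]  nu=[2.8316]  x^+=[-2.9723, -3.3664]  P^+=[0.7878 0.1942; 0.1942 0.8310]
step 2: x^-=[-3.4773, -3.3664]  P^-=[1.1147 0.3299; 0.3299 0.9710]  H_jac=[0.1437 -0.1485]  S=[0.3303]  K=[0.3367; -0.2928]  nu=[-1.5308]  x^+=[-3.9927, -2.9181]  P^+=[1.0773 0.3625; 0.3625 0.9427]
step 3: x^-=[-4.4304, -2.9181]  P^-=[1.4572 0.5149; 0.5149 1.0827]  H_jac=[0.1037 -0.1574]  S=[0.3257]  K=[0.2151; -0.3594]  nu=[-0.9940]  x^+=[-4.6442, -2.5609]  P^+=[1.4422 0.5400; 0.5400 1.0406]

H_jac[0,0] = 0.1037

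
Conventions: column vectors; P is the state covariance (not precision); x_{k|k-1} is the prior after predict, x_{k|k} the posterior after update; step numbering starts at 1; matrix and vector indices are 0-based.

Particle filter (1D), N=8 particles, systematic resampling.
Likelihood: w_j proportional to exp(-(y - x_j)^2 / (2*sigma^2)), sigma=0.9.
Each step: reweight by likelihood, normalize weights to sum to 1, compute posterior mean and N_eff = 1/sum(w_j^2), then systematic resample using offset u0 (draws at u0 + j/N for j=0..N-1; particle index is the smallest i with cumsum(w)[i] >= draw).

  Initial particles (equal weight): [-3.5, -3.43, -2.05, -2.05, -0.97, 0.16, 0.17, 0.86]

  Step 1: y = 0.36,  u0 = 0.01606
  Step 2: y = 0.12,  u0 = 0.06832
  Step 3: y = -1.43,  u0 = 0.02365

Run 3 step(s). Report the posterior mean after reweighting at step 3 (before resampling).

step 1: w=[0.0000, 0.0000, 0.0087, 0.0087, 0.1048, 0.3047, 0.3054, 0.2677]  mean=0.1934  Neff=3.7187  idx=[3, 5, 5, 5, 6, 6, 7, 7]
step 2: w=[0.0084, 0.1543, 0.1543, 0.1543, 0.1542, 0.1542, 0.1101, 0.1101]  mean=0.2986  Neff=6.9780  idx=[1, 2, 3, 3, 4, 5, 6, 7]
step 3: w=[0.1579, 0.1579, 0.1579, 0.1579, 0.1548, 0.1548, 0.0295, 0.0295]  mean=0.2044  Neff=6.6969  idx=[0, 0, 1, 2, 3, 4, 4, 5]

post_mean = 0.2044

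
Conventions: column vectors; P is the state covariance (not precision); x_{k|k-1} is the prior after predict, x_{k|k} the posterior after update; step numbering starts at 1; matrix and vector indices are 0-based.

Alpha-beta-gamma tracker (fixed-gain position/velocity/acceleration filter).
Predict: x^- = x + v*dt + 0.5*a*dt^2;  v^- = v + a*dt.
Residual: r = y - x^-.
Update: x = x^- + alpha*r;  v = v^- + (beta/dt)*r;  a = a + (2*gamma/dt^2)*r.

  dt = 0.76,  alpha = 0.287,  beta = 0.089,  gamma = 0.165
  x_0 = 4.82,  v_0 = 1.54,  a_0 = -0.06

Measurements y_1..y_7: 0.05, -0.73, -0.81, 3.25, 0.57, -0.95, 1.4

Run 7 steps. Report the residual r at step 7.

step 1: x_pred=5.9731  r=-5.9231  x^+=4.2732  v^+=0.8008  a^+=-3.4440
step 2: x_pred=3.8871  r=-4.6171  x^+=2.5620  v^+=-2.3574  a^+=-6.0819
step 3: x_pred=-0.9861  r=0.1761  x^+=-0.9355  v^+=-6.9590  a^+=-5.9813
step 4: x_pred=-7.9518  r=11.2018  x^+=-4.7369  v^+=-10.1930  a^+=0.4186
step 5: x_pred=-12.3627  r=12.9327  x^+=-8.6510  v^+=-8.3604  a^+=7.8074
step 6: x_pred=-12.7501  r=11.8001  x^+=-9.3635  v^+=-1.0449  a^+=14.5492
step 7: x_pred=-5.9558  r=7.3558  x^+=-3.8447  v^+=10.8739  a^+=18.7518

resid = 7.3558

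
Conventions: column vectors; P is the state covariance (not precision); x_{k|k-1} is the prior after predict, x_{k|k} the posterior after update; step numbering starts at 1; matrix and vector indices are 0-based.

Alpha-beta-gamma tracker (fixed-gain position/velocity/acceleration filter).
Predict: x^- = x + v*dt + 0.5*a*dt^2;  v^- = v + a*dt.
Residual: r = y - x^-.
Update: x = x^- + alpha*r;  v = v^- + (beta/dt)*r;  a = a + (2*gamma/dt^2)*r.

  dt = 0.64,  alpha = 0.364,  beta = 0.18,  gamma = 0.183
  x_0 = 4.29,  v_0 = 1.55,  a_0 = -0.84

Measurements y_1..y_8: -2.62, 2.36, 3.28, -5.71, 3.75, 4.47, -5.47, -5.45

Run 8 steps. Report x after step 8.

x_post = 8.0373

step 1: x_pred=5.1100  r=-7.7300  x^+=2.2963  v^+=-1.1617  a^+=-7.7471
step 2: x_pred=-0.0338  r=2.3938  x^+=0.8375  v^+=-5.4466  a^+=-5.6081
step 3: x_pred=-3.7968  r=7.0768  x^+=-1.2209  v^+=-7.0454  a^+=0.7154
step 4: x_pred=-5.5834  r=-0.1266  x^+=-5.6295  v^+=-6.6232  a^+=0.6023
step 5: x_pred=-9.7450  r=13.4950  x^+=-4.8328  v^+=-2.4423  a^+=12.6608
step 6: x_pred=-3.8029  r=8.2729  x^+=-0.7916  v^+=7.9874  a^+=20.0531
step 7: x_pred=8.4272  r=-13.8972  x^+=3.3686  v^+=16.9128  a^+=7.6352
step 8: x_pred=15.7565  r=-21.2065  x^+=8.0373  v^+=15.8350  a^+=-11.3140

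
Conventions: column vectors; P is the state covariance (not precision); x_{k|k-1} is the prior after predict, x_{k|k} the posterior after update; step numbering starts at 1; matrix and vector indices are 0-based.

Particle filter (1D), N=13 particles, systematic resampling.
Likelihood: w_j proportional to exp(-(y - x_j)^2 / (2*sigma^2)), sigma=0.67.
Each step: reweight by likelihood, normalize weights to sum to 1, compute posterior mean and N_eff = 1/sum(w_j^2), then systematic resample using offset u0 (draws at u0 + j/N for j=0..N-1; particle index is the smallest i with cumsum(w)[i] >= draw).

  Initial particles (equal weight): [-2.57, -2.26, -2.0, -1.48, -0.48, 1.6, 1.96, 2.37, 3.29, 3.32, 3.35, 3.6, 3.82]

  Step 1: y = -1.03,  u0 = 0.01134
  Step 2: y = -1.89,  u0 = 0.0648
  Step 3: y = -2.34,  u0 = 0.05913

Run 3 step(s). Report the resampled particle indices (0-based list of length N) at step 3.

step 1: w=[0.0336, 0.0875, 0.1654, 0.3765, 0.3368, 0.0002, 0.0000, 0.0000, 0.0000, 0.0000, 0.0000, 0.0000, 0.0000]  mean=-1.3333  Neff=3.4328  idx=[0, 1, 2, 2, 3, 3, 3, 3, 3, 4, 4, 4, 4]
step 2: w=[0.0746, 0.1072, 0.1231, 0.1231, 0.1035, 0.1035, 0.1035, 0.1035, 0.1035, 0.0136, 0.0136, 0.0136, 0.0136]  mean=-1.7184  Neff=9.8359  idx=[0, 1, 2, 2, 3, 4, 4, 5, 6, 7, 7, 8, 12]
step 3: w=[0.1230, 0.1295, 0.1147, 0.1147, 0.1147, 0.0572, 0.0572, 0.0572, 0.0572, 0.0572, 0.0572, 0.0572, 0.0028]  mean=-1.8912  Neff=10.6042  idx=[0, 1, 1, 2, 2, 3, 4, 5, 6, 7, 9, 10, 11]

resampled_idx = [0, 1, 1, 2, 2, 3, 4, 5, 6, 7, 9, 10, 11]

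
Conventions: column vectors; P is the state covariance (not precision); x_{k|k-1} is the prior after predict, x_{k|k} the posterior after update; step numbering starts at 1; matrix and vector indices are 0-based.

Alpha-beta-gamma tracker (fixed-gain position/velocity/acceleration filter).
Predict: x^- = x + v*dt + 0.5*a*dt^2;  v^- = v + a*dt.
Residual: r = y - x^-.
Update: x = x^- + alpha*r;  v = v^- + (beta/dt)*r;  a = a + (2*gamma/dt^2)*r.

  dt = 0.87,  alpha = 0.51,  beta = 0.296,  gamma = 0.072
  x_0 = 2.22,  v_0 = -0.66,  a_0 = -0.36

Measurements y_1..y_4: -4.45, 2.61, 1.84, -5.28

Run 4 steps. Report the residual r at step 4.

resid = -4.8880

step 1: x_pred=1.5096  r=-5.9596  x^+=-1.5298  v^+=-3.0008  a^+=-1.4938
step 2: x_pred=-4.7059  r=7.3159  x^+=-0.9748  v^+=-1.8114  a^+=-0.1020
step 3: x_pred=-2.5892  r=4.4292  x^+=-0.3303  v^+=-0.3931  a^+=0.7407
step 4: x_pred=-0.3920  r=-4.8880  x^+=-2.8849  v^+=-1.4117  a^+=-0.1892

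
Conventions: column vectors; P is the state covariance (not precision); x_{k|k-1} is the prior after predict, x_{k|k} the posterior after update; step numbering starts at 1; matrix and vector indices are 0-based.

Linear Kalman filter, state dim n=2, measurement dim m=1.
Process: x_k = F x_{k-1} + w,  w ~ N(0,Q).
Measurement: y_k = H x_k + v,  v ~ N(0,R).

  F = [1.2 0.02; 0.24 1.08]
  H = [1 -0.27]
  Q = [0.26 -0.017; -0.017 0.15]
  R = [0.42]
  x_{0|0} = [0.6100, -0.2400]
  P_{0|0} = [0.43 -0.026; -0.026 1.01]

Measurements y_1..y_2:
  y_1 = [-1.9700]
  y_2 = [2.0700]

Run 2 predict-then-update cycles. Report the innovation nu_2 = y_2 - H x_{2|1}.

innov = [3.3243]

step 1: x^-=[0.7272, -0.1128]  P^-=[0.8784 0.0948; 0.0948 1.3394]  S=[1.3448]  K=[0.6341; -0.1984]  nu=[-2.7277]  x^+=[-1.0025, 0.4283]  P^+=[0.3376 0.2640; 0.2640 1.2864]
step 2: x^-=[-1.1944, 0.2220]  P^-=[0.7593 0.4514; 0.4514 1.8068]  S=[1.0673]  K=[0.5973; -0.0341]  nu=[3.3243]  x^+=[0.7911, 0.1087]  P^+=[0.3786 0.4732; 0.4732 1.8056]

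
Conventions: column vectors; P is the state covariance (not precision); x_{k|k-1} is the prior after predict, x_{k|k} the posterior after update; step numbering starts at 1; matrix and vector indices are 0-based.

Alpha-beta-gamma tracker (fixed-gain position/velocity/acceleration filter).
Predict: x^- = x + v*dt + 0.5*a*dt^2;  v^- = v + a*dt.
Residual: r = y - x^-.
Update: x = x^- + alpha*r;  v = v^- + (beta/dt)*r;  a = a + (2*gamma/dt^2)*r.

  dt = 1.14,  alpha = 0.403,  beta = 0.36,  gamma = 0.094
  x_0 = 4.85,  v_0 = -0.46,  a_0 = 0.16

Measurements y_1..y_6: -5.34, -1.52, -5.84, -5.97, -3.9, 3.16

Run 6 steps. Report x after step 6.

step 1: x_pred=4.4296  r=-9.7696  x^+=0.4924  v^+=-3.3627  a^+=-1.2533
step 2: x_pred=-4.1554  r=2.6354  x^+=-3.0934  v^+=-3.9592  a^+=-0.8720
step 3: x_pred=-8.1735  r=2.3335  x^+=-7.2331  v^+=-4.2164  a^+=-0.5345
step 4: x_pred=-12.3871  r=6.4171  x^+=-9.8010  v^+=-2.7992  a^+=0.3938
step 5: x_pred=-12.7362  r=8.8362  x^+=-9.1752  v^+=0.4401  a^+=1.6721
step 6: x_pred=-7.5870  r=10.7470  x^+=-3.2559  v^+=5.7401  a^+=3.2267

x_post = -3.2559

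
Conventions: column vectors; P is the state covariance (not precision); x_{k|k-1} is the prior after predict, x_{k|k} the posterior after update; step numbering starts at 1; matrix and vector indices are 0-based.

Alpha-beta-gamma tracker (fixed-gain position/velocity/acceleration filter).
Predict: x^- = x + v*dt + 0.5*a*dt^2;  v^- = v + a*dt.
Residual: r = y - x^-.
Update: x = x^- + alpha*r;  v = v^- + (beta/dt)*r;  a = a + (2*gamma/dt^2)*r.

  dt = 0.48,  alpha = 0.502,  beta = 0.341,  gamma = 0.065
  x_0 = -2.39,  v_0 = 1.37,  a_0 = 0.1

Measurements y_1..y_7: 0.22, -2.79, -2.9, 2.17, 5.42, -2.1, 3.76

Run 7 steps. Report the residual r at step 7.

resid = 1.5066

step 1: x_pred=-1.7209  r=1.9409  x^+=-0.7466  v^+=2.7968  a^+=1.1951
step 2: x_pred=0.7336  r=-3.5236  x^+=-1.0352  v^+=0.8673  a^+=-0.7930
step 3: x_pred=-0.7103  r=-2.1897  x^+=-1.8095  v^+=-1.0690  a^+=-2.0285
step 4: x_pred=-2.5563  r=4.7263  x^+=-0.1837  v^+=1.3150  a^+=0.6382
step 5: x_pred=0.5210  r=4.8990  x^+=2.9803  v^+=5.1017  a^+=3.4024
step 6: x_pred=5.8211  r=-7.9211  x^+=1.8447  v^+=1.1076  a^+=-1.0669
step 7: x_pred=2.2534  r=1.5066  x^+=3.0097  v^+=1.6658  a^+=-0.2169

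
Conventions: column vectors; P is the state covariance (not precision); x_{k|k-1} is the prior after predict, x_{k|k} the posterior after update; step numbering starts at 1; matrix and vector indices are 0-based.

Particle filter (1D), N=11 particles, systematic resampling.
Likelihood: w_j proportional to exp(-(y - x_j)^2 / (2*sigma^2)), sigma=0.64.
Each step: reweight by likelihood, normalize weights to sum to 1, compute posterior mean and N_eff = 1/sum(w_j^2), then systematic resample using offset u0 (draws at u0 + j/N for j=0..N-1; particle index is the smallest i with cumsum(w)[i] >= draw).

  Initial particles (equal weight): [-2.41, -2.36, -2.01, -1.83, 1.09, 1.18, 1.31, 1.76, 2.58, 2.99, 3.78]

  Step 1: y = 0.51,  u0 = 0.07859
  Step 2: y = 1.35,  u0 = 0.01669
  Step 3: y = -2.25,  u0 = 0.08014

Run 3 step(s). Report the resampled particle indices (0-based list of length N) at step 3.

resampled_idx = [0, 1, 1, 2, 2, 3, 3, 4, 5, 6, 9]

step 1: w=[0.0000, 0.0000, 0.0002, 0.0007, 0.3575, 0.3116, 0.2468, 0.0800, 0.0029, 0.0003, 0.0000]  mean=1.2280  Neff=3.4224  idx=[4, 4, 4, 4, 5, 5, 5, 6, 6, 6, 7]
step 2: w=[0.0886, 0.0886, 0.0886, 0.0886, 0.0929, 0.0929, 0.0929, 0.0961, 0.0961, 0.0961, 0.0784]  mean=1.2310  Neff=10.9675  idx=[0, 1, 2, 3, 4, 5, 6, 7, 8, 9, 10]
step 3: w=[0.1695, 0.1695, 0.1695, 0.1695, 0.0806, 0.0806, 0.0806, 0.0266, 0.0266, 0.0266, 0.0004]  mean=1.1296  Neff=7.3228  idx=[0, 1, 1, 2, 2, 3, 3, 4, 5, 6, 9]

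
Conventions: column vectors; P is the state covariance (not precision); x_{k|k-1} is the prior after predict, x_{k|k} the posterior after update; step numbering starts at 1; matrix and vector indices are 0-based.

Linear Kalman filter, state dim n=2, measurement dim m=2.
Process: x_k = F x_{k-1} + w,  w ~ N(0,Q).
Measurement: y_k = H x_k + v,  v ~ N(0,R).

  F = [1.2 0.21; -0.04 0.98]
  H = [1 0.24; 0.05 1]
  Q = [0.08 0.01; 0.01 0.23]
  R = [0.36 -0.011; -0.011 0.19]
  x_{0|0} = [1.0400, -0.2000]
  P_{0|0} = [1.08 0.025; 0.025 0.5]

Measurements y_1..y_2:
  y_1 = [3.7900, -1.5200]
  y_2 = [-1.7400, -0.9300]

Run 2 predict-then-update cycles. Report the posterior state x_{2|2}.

step 1: x^-=[1.2060, -0.2376]  P^-=[1.6699 0.0902; 0.0902 0.7100]  S=[2.1141 0.3342; 0.3342 0.9132]  K=[0.8173 -0.1089; -0.0004 0.7826]  nu=[2.6410, -1.3427]  x^+=[3.5108, -1.2895]  P^+=[0.3062 -0.0450; -0.0450 0.1509]
step 2: x^-=[3.9422, -1.4041]  P^-=[0.5050 -0.0262; -0.0262 0.3790]  S=[0.8742 0.0787; 0.0787 0.5676]  K=[0.5778 -0.0817; 0.0144 0.6634]  nu=[-5.3452, 0.2770]  x^+=[0.8312, -1.2972]  P^+=[0.2168 -0.0327; -0.0327 0.1275]

x_post = [0.8312, -1.2972]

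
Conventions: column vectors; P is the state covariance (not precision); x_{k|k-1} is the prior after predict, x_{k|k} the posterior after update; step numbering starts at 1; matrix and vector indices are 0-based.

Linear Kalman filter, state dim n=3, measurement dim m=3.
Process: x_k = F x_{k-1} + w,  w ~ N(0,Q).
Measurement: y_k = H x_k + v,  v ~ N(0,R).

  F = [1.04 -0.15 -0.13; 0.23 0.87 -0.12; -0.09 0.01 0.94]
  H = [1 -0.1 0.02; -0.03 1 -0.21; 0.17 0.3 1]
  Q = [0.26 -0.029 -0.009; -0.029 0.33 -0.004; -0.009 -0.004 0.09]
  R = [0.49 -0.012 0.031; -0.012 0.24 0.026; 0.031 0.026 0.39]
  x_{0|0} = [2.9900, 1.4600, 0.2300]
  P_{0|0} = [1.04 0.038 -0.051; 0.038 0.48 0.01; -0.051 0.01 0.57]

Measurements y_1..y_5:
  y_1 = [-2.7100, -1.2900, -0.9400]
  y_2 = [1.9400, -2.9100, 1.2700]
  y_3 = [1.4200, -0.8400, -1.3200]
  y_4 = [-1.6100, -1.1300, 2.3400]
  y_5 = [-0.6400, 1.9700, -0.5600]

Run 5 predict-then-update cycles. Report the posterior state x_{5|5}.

step 1: x^-=[2.8607, 1.9303, -0.0383]  P^-=[1.4076 0.2060 -0.2277; 0.2060 0.7725 -0.0919; -0.2277 -0.0919 0.6109]  S=[1.8556 0.1168 0.0978; 0.1168 1.0641 0.0843; 0.0978 0.0843 0.9995]  K=[0.7380 0.1186 -0.0088; 0.0167 0.7276 0.1119; -0.1270 -0.2323 0.5769]  nu=[-5.3769, -3.1425, -1.9671]  x^+=[-1.4628, -0.6663, 0.2396]  P^+=[0.3629 0.0207 -0.0454; 0.0207 0.1792 0.0058; -0.0454 0.0058 0.2210]
step 2: x^-=[-1.4525, -0.9449, 0.3502]  P^-=[0.6663 0.0624 -0.1155; 0.0624 0.4976 -0.0420; -0.1155 -0.0420 0.2960]  S=[1.1445 0.0022 0.0410; 0.0022 0.7637 0.0880; 0.0410 0.0880 0.6919]  K=[0.5753 0.0881 -0.0214; 0.0059 0.6506 0.0873; -0.1064 -0.1788 0.4102]  nu=[3.2911, -1.9352, 1.4502]  x^+=[0.2394, -2.0578, 0.9409]  P^+=[0.2824 0.0137 -0.0403; 0.0137 0.1590 0.0011; -0.0403 0.0011 0.1586]
step 3: x^-=[0.4353, -1.8481, 0.8424]  P^-=[0.5783 0.0383 -0.0948; 0.0383 0.4750 -0.0356; -0.0948 -0.0356 0.2392]  S=[1.0619 -0.0209 0.0389; -0.0209 0.7376 0.0943; 0.0389 0.0943 0.6390]  K=[0.5414 0.0734 -0.0203; 0.0003 0.6421 0.0826; -0.0979 -0.1617 0.3623]  nu=[0.7831, 1.1981, -1.6819]  x^+=[0.9813, -1.2176, -0.0373]  P^+=[0.2656 0.0107 -0.0376; 0.0107 0.1566 0.0001; -0.0376 0.0001 0.1404]
step 4: x^-=[1.2080, -0.8292, -0.1355]  P^-=[0.5600 0.0314 -0.0882; 0.0314 0.4709 -0.0332; -0.0882 -0.0332 0.2226]  S=[1.0452 -0.0282 0.0400; -0.0282 0.7322 0.0974; 0.0400 0.0974 0.6244]  K=[0.5337 0.0682 -0.0186; -0.0016 0.6405 0.0818; -0.0944 -0.1553 0.3467]  nu=[-2.8983, -0.2930, 2.5189]  x^+=[-0.4054, -0.8063, 1.0571]  P^+=[0.2618 0.0097 -0.0363; 0.0097 0.1561 0.0000; -0.0363 0.0000 0.1344]
step 5: x^-=[-0.4381, -0.9216, 1.0221]  P^-=[0.5558 0.0294 -0.0859; 0.0294 0.4699 -0.0322; -0.0859 -0.0322 0.2171]  S=[1.0414 -0.0303 0.0409; -0.0303 0.7306 0.0987; 0.0409 0.0987 0.6199]  K=[0.5318 0.0666 -0.0176; -0.0021 0.6400 0.0817; -0.0931 -0.1530 0.3415]  nu=[-0.3145, 3.0930, -1.2311]  x^+=[-0.3779, 0.9582, 0.1578]  P^+=[0.2609 0.0094 -0.0358; 0.0094 0.1560 0.0000; -0.0358 0.0000 0.1324]

x_post = [-0.3779, 0.9582, 0.1578]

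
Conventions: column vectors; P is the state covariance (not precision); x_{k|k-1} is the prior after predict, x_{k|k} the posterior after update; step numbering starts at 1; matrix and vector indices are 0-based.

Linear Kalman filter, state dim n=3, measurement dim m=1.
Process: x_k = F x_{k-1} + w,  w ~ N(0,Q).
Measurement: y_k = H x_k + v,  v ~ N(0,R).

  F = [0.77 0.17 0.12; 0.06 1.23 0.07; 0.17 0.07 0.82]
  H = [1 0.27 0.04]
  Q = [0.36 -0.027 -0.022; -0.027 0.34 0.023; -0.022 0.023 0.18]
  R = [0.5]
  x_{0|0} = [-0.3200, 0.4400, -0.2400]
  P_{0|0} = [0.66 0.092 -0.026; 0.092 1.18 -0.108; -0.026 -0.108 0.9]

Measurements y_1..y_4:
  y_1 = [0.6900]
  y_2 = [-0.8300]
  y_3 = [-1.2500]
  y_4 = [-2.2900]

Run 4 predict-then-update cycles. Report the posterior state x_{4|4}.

x_post = [-1.2425, -2.1592, -0.6534]

step 1: x^-=[-0.2004, 0.5052, -0.2204]  P^-=[0.8133 0.3270 0.1417; 0.3270 2.1268 0.0916; 0.1417 0.0916 0.7926]  S=[1.6595]  K=[0.5467; 0.5453; 0.1194]  nu=[0.7628]  x^+=[0.2166, 0.9212, -0.1293]  P^+=[0.3173 -0.1677 0.0334; -0.1677 1.6333 -0.0165; 0.0334 -0.0165 0.7689]
step 2: x^-=[0.3079, 1.1370, -0.0047]  P^-=[0.5680 0.1745 0.1201; 0.1745 2.7886 0.1606; 0.1201 0.1606 0.7176]  S=[1.3798]  K=[0.4493; 0.6769; 0.1393]  nu=[-1.4447]  x^+=[-0.3412, 0.1592, -0.2059]  P^+=[0.2895 -0.2451 0.0337; -0.2451 2.1565 0.0305; 0.0337 0.0305 0.6909]
step 3: x^-=[-0.2604, 0.1609, -0.2157]  P^-=[0.5472 0.2154 0.1158; 0.2154 3.5764 0.2320; 0.1158 0.2320 0.6705]  S=[1.4396]  K=[0.4237; 0.8268; 0.1426]  nu=[-1.0244]  x^+=[-0.6945, -0.6862, -0.3617]  P^+=[0.2887 -0.2890 0.0288; -0.2890 2.5922 0.0623; 0.0288 0.0623 0.6413]
step 4: x^-=[-0.6948, -0.9110, -0.4627]  P^-=[0.5476 0.2688 0.1138; 0.2688 4.2342 0.2892; 0.1138 0.2892 0.6406]  S=[1.5178]  K=[0.4116; 0.9380; 0.1433]  nu=[-1.3307]  x^+=[-1.2425, -2.1592, -0.6534]  P^+=[0.2904 -0.3171 0.0243; -0.3171 2.8988 0.0852; 0.0243 0.0852 0.6094]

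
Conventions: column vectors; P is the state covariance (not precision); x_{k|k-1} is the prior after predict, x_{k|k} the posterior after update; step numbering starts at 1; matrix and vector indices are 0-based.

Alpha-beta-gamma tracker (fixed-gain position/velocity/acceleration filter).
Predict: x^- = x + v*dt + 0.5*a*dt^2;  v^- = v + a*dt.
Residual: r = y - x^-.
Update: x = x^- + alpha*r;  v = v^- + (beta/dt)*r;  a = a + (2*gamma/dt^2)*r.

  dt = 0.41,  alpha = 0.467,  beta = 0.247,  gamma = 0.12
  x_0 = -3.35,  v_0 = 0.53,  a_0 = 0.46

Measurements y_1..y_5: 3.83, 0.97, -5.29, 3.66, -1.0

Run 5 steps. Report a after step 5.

a_post = -11.3075

step 1: x_pred=-3.0940  r=6.9240  x^+=0.1395  v^+=4.8899  a^+=10.3456
step 2: x_pred=3.0139  r=-2.0439  x^+=2.0594  v^+=7.9003  a^+=7.4275
step 3: x_pred=5.9228  r=-11.2128  x^+=0.6864  v^+=4.1905  a^+=-8.5813
step 4: x_pred=1.6833  r=1.9767  x^+=2.6064  v^+=1.8631  a^+=-5.7591
step 5: x_pred=2.8862  r=-3.8862  x^+=1.0714  v^+=-2.8394  a^+=-11.3075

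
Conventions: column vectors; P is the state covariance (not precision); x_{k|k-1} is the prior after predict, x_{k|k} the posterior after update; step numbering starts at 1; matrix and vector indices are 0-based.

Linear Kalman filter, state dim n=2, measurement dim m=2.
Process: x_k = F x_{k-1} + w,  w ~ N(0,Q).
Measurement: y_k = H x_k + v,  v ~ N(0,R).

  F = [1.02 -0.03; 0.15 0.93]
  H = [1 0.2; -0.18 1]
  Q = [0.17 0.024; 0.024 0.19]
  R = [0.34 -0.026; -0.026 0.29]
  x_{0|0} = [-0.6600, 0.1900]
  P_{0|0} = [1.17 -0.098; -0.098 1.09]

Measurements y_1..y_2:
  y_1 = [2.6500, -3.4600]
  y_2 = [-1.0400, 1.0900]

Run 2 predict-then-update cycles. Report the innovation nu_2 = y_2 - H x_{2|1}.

step 1: x^-=[-0.6789, 0.0777]  P^-=[1.3942 0.0801; 0.0801 1.1317]  S=[1.8115 0.0266; 0.0266 1.4381]  K=[0.7804 -0.1333; 0.1578 0.7740]  nu=[3.3134, -3.6599]  x^+=[2.3947, -2.2324]  P^+=[0.2709 -0.0102; -0.0102 0.2185]
step 2: x^-=[2.5095, -1.7169]  P^-=[0.4526 0.0497; 0.0497 0.3823]  S=[0.8278 0.0169; 0.0169 0.6690]  K=[0.5600 -0.0616; 0.1411 0.5544]  nu=[-3.2062, 3.2586]  x^+=[0.5132, -0.3626]  P^+=[0.1916 0.0021; 0.0021 0.1575]

innov = [-3.2062, 3.2586]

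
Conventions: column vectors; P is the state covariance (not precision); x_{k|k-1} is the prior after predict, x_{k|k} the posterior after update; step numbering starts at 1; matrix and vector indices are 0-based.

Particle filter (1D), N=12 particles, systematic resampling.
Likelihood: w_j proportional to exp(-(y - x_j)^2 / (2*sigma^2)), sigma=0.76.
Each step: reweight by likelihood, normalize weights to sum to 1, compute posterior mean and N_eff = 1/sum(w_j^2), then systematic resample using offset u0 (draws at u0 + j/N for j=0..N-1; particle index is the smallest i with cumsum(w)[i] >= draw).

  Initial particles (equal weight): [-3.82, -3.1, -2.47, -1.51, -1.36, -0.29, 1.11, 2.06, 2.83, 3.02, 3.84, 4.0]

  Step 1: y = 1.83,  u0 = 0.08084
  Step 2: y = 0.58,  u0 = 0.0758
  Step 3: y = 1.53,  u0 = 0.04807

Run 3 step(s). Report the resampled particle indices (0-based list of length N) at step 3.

resampled_idx = [0, 1, 2, 3, 4, 5, 6, 7, 7, 8, 9, 10]

step 1: w=[0.0000, 0.0000, 0.0000, 0.0000, 0.0001, 0.0086, 0.2687, 0.4021, 0.1771, 0.1235, 0.0127, 0.0071]  mean=2.0757  Neff=3.5615  idx=[6, 6, 6, 7, 7, 7, 7, 7, 8, 8, 9, 11]
step 2: w=[0.2502, 0.2502, 0.2502, 0.0479, 0.0479, 0.0479, 0.0479, 0.0479, 0.0040, 0.0040, 0.0018, 0.0000]  mean=1.3548  Neff=5.0170  idx=[0, 0, 0, 1, 1, 1, 2, 2, 2, 4, 6, 8]
step 3: w=[0.0901, 0.0901, 0.0901, 0.0901, 0.0901, 0.0901, 0.0901, 0.0901, 0.0901, 0.0823, 0.0823, 0.0243]  mean=1.3082  Neff=11.4635  idx=[0, 1, 2, 3, 4, 5, 6, 7, 7, 8, 9, 10]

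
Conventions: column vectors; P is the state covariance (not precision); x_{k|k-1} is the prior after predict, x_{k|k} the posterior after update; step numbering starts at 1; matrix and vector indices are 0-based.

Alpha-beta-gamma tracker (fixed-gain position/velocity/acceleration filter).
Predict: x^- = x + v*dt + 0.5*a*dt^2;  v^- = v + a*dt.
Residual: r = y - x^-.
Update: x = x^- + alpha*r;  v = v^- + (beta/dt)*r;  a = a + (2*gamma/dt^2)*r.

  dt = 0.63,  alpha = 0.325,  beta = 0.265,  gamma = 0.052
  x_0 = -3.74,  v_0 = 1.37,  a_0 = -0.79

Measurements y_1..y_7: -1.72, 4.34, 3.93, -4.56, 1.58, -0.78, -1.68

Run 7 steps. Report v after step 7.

step 1: x_pred=-3.0337  r=1.3137  x^+=-2.6067  v^+=1.4249  a^+=-0.4458
step 2: x_pred=-1.7975  r=6.1375  x^+=0.1972  v^+=3.7257  a^+=1.1624
step 3: x_pred=2.7750  r=1.1550  x^+=3.1504  v^+=4.9438  a^+=1.4651
step 4: x_pred=6.5558  r=-11.1158  x^+=2.9431  v^+=1.1912  a^+=-1.4476
step 5: x_pred=3.4063  r=-1.8263  x^+=2.8128  v^+=-0.4890  a^+=-1.9261
step 6: x_pred=2.1224  r=-2.9024  x^+=1.1791  v^+=-2.9234  a^+=-2.6867
step 7: x_pred=-1.1958  r=-0.4842  x^+=-1.3531  v^+=-4.8197  a^+=-2.8136

v_post = -4.8197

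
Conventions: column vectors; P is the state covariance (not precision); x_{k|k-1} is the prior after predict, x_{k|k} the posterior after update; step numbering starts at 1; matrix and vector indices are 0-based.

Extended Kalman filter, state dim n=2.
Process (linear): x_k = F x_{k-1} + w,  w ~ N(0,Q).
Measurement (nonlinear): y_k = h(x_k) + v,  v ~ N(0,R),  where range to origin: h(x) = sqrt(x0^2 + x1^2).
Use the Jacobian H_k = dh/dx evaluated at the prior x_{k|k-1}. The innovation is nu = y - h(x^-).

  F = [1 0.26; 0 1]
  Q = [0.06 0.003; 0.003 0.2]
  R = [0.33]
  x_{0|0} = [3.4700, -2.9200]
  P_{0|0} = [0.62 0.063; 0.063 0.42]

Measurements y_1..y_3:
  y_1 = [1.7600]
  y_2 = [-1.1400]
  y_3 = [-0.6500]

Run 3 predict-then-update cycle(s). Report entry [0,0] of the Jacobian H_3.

step 1: x^-=[2.7108, -2.9200]  P^-=[0.7412 0.1752; 0.1752 0.6200]  H_jac=[0.6804 -0.7329]  S=[0.8314]  K=[0.4521; -0.4032]  nu=[-2.2243]  x^+=[1.7052, -2.0232]  P^+=[0.5712 0.3267; 0.3267 0.4849]
step 2: x^-=[1.1792, -2.0232]  P^-=[0.8339 0.4558; 0.4558 0.6849]  H_jac=[0.5035 -0.8640]  S=[0.6561]  K=[0.0398; -0.5521]  nu=[-3.4818]  x^+=[1.0406, -0.1011]  P^+=[0.8329 0.4702; 0.4702 0.4849]
step 3: x^-=[1.0144, -0.1011]  P^-=[1.1702 0.5993; 0.5993 0.6849]  H_jac=[0.9951 -0.0991]  S=[1.3772]  K=[0.8024; 0.3837]  nu=[-1.6694]  x^+=[-0.3251, -0.7416]  P^+=[0.2836 0.1753; 0.1753 0.4821]

H_jac[0,0] = 0.9951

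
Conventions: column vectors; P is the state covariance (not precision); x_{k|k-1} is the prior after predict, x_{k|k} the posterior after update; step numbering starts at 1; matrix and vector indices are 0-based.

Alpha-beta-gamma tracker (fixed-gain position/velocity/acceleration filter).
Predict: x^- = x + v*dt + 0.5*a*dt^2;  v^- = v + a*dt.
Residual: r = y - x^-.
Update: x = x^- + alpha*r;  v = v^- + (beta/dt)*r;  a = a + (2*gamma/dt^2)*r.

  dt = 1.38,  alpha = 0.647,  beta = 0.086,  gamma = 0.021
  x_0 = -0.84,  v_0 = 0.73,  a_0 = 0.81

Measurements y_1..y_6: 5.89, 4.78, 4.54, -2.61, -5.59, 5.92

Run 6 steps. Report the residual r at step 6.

step 1: x_pred=0.9387  r=4.9513  x^+=4.1422  v^+=2.1564  a^+=0.9192
step 2: x_pred=7.9932  r=-3.2132  x^+=5.9143  v^+=3.2246  a^+=0.8483
step 3: x_pred=11.1720  r=-6.6320  x^+=6.8811  v^+=3.9820  a^+=0.7021
step 4: x_pred=13.0448  r=-15.6548  x^+=2.9161  v^+=3.9753  a^+=0.3568
step 5: x_pred=8.7418  r=-14.3318  x^+=-0.5309  v^+=3.5745  a^+=0.0407
step 6: x_pred=4.4408  r=1.4792  x^+=5.3978  v^+=3.7229  a^+=0.0734

resid = 1.4792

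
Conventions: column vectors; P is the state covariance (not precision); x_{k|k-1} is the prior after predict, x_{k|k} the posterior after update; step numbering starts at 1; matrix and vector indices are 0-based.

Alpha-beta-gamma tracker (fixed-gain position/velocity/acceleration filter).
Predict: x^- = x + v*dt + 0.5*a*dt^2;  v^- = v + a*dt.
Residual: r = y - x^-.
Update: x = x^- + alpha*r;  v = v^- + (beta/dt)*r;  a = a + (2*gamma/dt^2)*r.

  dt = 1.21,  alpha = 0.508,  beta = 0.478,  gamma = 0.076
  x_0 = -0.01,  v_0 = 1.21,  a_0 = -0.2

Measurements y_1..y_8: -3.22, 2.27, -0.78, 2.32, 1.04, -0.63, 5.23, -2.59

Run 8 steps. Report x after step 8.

step 1: x_pred=1.3077  r=-4.5277  x^+=-0.9924  v^+=-0.8206  a^+=-0.6701
step 2: x_pred=-2.4758  r=4.7458  x^+=-0.0650  v^+=0.2434  a^+=-0.1774
step 3: x_pred=0.0997  r=-0.8797  x^+=-0.3472  v^+=-0.3187  a^+=-0.2687
step 4: x_pred=-0.9295  r=3.2495  x^+=0.7212  v^+=0.6399  a^+=0.0687
step 5: x_pred=1.5458  r=-0.5058  x^+=1.2888  v^+=0.5232  a^+=0.0162
step 6: x_pred=1.9337  r=-2.5637  x^+=0.6313  v^+=-0.4700  a^+=-0.2500
step 7: x_pred=-0.1204  r=5.3504  x^+=2.5976  v^+=1.3411  a^+=0.3055
step 8: x_pred=4.4440  r=-7.0340  x^+=0.8707  v^+=-1.0680  a^+=-0.4248

x_post = 0.8707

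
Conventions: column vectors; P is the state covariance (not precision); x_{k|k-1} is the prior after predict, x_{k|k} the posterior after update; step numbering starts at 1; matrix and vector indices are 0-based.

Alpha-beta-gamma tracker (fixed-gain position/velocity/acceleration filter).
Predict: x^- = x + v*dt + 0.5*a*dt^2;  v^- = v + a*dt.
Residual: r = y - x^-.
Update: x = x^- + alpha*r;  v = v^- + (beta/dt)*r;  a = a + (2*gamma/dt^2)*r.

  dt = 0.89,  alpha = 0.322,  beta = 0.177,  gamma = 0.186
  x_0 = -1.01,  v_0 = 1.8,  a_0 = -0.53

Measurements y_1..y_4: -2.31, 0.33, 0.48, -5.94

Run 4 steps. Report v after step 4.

v_post = -2.7334

step 1: x_pred=0.3821  r=-2.6921  x^+=-0.4848  v^+=0.7929  a^+=-1.7943
step 2: x_pred=-0.4897  r=0.8197  x^+=-0.2258  v^+=-0.6410  a^+=-1.4093
step 3: x_pred=-1.3544  r=1.8344  x^+=-0.7637  v^+=-1.5305  a^+=-0.5478
step 4: x_pred=-2.3429  r=-3.5971  x^+=-3.5011  v^+=-2.7334  a^+=-2.2372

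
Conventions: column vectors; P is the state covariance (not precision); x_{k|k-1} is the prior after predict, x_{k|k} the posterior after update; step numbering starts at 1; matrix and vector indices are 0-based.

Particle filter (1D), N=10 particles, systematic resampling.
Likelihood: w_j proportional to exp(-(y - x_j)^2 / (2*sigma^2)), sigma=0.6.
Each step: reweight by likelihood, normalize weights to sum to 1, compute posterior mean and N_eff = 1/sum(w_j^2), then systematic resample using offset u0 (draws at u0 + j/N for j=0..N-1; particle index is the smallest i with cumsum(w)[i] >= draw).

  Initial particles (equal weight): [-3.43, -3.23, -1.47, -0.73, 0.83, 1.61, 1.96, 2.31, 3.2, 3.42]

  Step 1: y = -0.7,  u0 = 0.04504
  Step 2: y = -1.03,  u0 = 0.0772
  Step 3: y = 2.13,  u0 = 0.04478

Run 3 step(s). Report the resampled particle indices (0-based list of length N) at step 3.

resampled_idx = [2, 3, 3, 4, 5, 6, 7, 7, 8, 9]

step 1: w=[0.0000, 0.0001, 0.2971, 0.6761, 0.0262, 0.0004, 0.0000, 0.0000, 0.0000, 0.0000]  mean=-0.9082  Neff=1.8312  idx=[2, 2, 2, 3, 3, 3, 3, 3, 3, 3]
step 2: w=[0.0902, 0.0902, 0.0902, 0.1042, 0.1042, 0.1042, 0.1042, 0.1042, 0.1042, 0.1042]  mean=-0.9303  Neff=9.9592  idx=[0, 1, 3, 4, 4, 5, 6, 7, 8, 9]
step 3: w=[0.0002, 0.0002, 0.1250, 0.1250, 0.1250, 0.1250, 0.1250, 0.1250, 0.1250, 0.1250]  mean=-0.7302  Neff=8.0052  idx=[2, 3, 3, 4, 5, 6, 7, 7, 8, 9]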